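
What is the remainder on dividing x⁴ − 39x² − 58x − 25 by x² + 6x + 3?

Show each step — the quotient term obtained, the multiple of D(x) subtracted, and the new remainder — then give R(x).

Step 1: lead(x⁴ − 39x² − 58x − 25) ÷ lead(D) = x⁴ ÷ x² = x². Subtract (x²)·D = x⁴ + 6x³ + 3x². Remainder: −6x³ − 42x² − 58x − 25.
Step 2: lead(−6x³ − 42x² − 58x − 25) ÷ lead(D) = −6x³ ÷ x² = −6x. Subtract (−6x)·D = −6x³ − 36x² − 18x. Remainder: −6x² − 40x − 25.
Step 3: lead(−6x² − 40x − 25) ÷ lead(D) = −6x² ÷ x² = −6. Subtract (−6)·D = −6x² − 36x − 18. Remainder: −4x − 7.

R(x) = −4x − 7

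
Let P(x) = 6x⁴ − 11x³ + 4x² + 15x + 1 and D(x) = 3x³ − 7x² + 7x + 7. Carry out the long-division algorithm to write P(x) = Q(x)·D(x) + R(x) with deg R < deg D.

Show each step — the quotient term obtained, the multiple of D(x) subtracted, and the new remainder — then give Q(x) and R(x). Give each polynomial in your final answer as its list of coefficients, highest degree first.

Q = [2, 1]; R = [-3, -6, -6]

Step 1: lead(6x⁴ − 11x³ + 4x² + 15x + 1) ÷ lead(D) = 6x⁴ ÷ 3x³ = 2x. Subtract (2x)·D = 6x⁴ − 14x³ + 14x² + 14x. Remainder: 3x³ − 10x² + x + 1.
Step 2: lead(3x³ − 10x² + x + 1) ÷ lead(D) = 3x³ ÷ 3x³ = 1. Subtract (1)·D = 3x³ − 7x² + 7x + 7. Remainder: −3x² − 6x − 6.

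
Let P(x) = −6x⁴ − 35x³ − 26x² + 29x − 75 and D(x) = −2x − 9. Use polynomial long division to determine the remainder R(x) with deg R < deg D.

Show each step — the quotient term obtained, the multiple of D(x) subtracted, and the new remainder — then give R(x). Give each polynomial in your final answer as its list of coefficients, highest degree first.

Step 1: lead(−6x⁴ − 35x³ − 26x² + 29x − 75) ÷ lead(D) = −6x⁴ ÷ −2x = 3x³. Subtract (3x³)·D = −6x⁴ − 27x³. Remainder: −8x³ − 26x² + 29x − 75.
Step 2: lead(−8x³ − 26x² + 29x − 75) ÷ lead(D) = −8x³ ÷ −2x = 4x². Subtract (4x²)·D = −8x³ − 36x². Remainder: 10x² + 29x − 75.
Step 3: lead(10x² + 29x − 75) ÷ lead(D) = 10x² ÷ −2x = −5x. Subtract (−5x)·D = 10x² + 45x. Remainder: −16x − 75.
Step 4: lead(−16x − 75) ÷ lead(D) = −16x ÷ −2x = 8. Subtract (8)·D = −16x − 72. Remainder: −3.

R = [-3]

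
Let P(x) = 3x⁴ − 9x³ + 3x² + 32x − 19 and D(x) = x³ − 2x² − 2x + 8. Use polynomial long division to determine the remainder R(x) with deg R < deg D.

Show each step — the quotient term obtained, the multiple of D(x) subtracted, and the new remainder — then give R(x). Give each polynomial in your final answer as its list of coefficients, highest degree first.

Step 1: lead(3x⁴ − 9x³ + 3x² + 32x − 19) ÷ lead(D) = 3x⁴ ÷ x³ = 3x. Subtract (3x)·D = 3x⁴ − 6x³ − 6x² + 24x. Remainder: −3x³ + 9x² + 8x − 19.
Step 2: lead(−3x³ + 9x² + 8x − 19) ÷ lead(D) = −3x³ ÷ x³ = −3. Subtract (−3)·D = −3x³ + 6x² + 6x − 24. Remainder: 3x² + 2x + 5.

R = [3, 2, 5]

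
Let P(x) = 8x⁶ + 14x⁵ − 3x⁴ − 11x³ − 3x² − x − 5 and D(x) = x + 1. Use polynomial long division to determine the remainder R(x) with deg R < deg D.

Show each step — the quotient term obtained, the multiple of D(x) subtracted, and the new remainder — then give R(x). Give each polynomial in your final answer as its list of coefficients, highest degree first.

Step 1: lead(8x⁶ + 14x⁵ − 3x⁴ − 11x³ − 3x² − x − 5) ÷ lead(D) = 8x⁶ ÷ x = 8x⁵. Subtract (8x⁵)·D = 8x⁶ + 8x⁵. Remainder: 6x⁵ − 3x⁴ − 11x³ − 3x² − x − 5.
Step 2: lead(6x⁵ − 3x⁴ − 11x³ − 3x² − x − 5) ÷ lead(D) = 6x⁵ ÷ x = 6x⁴. Subtract (6x⁴)·D = 6x⁵ + 6x⁴. Remainder: −9x⁴ − 11x³ − 3x² − x − 5.
Step 3: lead(−9x⁴ − 11x³ − 3x² − x − 5) ÷ lead(D) = −9x⁴ ÷ x = −9x³. Subtract (−9x³)·D = −9x⁴ − 9x³. Remainder: −2x³ − 3x² − x − 5.
Step 4: lead(−2x³ − 3x² − x − 5) ÷ lead(D) = −2x³ ÷ x = −2x². Subtract (−2x²)·D = −2x³ − 2x². Remainder: −x² − x − 5.
Step 5: lead(−x² − x − 5) ÷ lead(D) = −x² ÷ x = −x. Subtract (−x)·D = −x² − x. Remainder: −5.

R = [-5]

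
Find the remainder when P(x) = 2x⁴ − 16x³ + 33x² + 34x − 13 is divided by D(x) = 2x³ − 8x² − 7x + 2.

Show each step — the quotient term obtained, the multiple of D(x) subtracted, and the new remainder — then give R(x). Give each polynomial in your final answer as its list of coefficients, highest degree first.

Step 1: lead(2x⁴ − 16x³ + 33x² + 34x − 13) ÷ lead(D) = 2x⁴ ÷ 2x³ = x. Subtract (x)·D = 2x⁴ − 8x³ − 7x² + 2x. Remainder: −8x³ + 40x² + 32x − 13.
Step 2: lead(−8x³ + 40x² + 32x − 13) ÷ lead(D) = −8x³ ÷ 2x³ = −4. Subtract (−4)·D = −8x³ + 32x² + 28x − 8. Remainder: 8x² + 4x − 5.

R = [8, 4, -5]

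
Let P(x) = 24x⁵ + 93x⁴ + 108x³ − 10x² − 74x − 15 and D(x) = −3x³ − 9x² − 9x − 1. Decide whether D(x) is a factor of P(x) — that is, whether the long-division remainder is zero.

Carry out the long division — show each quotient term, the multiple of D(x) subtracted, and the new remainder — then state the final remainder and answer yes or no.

R(x) = −6, so D(x) is not a factor of P(x). no

Step 1: lead(24x⁵ + 93x⁴ + 108x³ − 10x² − 74x − 15) ÷ lead(D) = 24x⁵ ÷ −3x³ = −8x². Subtract (−8x²)·D = 24x⁵ + 72x⁴ + 72x³ + 8x². Remainder: 21x⁴ + 36x³ − 18x² − 74x − 15.
Step 2: lead(21x⁴ + 36x³ − 18x² − 74x − 15) ÷ lead(D) = 21x⁴ ÷ −3x³ = −7x. Subtract (−7x)·D = 21x⁴ + 63x³ + 63x² + 7x. Remainder: −27x³ − 81x² − 81x − 15.
Step 3: lead(−27x³ − 81x² − 81x − 15) ÷ lead(D) = −27x³ ÷ −3x³ = 9. Subtract (9)·D = −27x³ − 81x² − 81x − 9. Remainder: −6.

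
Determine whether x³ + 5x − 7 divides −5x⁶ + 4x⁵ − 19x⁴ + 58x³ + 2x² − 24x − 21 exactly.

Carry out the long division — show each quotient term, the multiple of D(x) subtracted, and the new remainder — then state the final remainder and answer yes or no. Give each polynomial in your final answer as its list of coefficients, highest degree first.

R = [3, 0], so D(x) is not a factor of P(x). no

Step 1: lead(−5x⁶ + 4x⁵ − 19x⁴ + 58x³ + 2x² − 24x − 21) ÷ lead(D) = −5x⁶ ÷ x³ = −5x³. Subtract (−5x³)·D = −5x⁶ − 25x⁴ + 35x³. Remainder: 4x⁵ + 6x⁴ + 23x³ + 2x² − 24x − 21.
Step 2: lead(4x⁵ + 6x⁴ + 23x³ + 2x² − 24x − 21) ÷ lead(D) = 4x⁵ ÷ x³ = 4x². Subtract (4x²)·D = 4x⁵ + 20x³ − 28x². Remainder: 6x⁴ + 3x³ + 30x² − 24x − 21.
Step 3: lead(6x⁴ + 3x³ + 30x² − 24x − 21) ÷ lead(D) = 6x⁴ ÷ x³ = 6x. Subtract (6x)·D = 6x⁴ + 30x² − 42x. Remainder: 3x³ + 18x − 21.
Step 4: lead(3x³ + 18x − 21) ÷ lead(D) = 3x³ ÷ x³ = 3. Subtract (3)·D = 3x³ + 15x − 21. Remainder: 3x.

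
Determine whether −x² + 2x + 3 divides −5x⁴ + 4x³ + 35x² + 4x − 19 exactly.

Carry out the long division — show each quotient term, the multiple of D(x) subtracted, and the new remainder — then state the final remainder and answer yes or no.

Step 1: lead(−5x⁴ + 4x³ + 35x² + 4x − 19) ÷ lead(D) = −5x⁴ ÷ −x² = 5x². Subtract (5x²)·D = −5x⁴ + 10x³ + 15x². Remainder: −6x³ + 20x² + 4x − 19.
Step 2: lead(−6x³ + 20x² + 4x − 19) ÷ lead(D) = −6x³ ÷ −x² = 6x. Subtract (6x)·D = −6x³ + 12x² + 18x. Remainder: 8x² − 14x − 19.
Step 3: lead(8x² − 14x − 19) ÷ lead(D) = 8x² ÷ −x² = −8. Subtract (−8)·D = 8x² − 16x − 24. Remainder: 2x + 5.

R(x) = 2x + 5, so D(x) is not a factor of P(x). no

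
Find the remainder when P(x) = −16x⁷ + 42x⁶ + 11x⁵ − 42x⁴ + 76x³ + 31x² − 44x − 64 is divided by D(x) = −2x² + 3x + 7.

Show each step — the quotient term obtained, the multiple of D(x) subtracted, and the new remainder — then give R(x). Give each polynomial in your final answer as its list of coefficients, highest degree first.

R = [-6, -8]

Step 1: lead(−16x⁷ + 42x⁶ + 11x⁵ − 42x⁴ + 76x³ + 31x² − 44x − 64) ÷ lead(D) = −16x⁷ ÷ −2x² = 8x⁵. Subtract (8x⁵)·D = −16x⁷ + 24x⁶ + 56x⁵. Remainder: 18x⁶ − 45x⁵ − 42x⁴ + 76x³ + 31x² − 44x − 64.
Step 2: lead(18x⁶ − 45x⁵ − 42x⁴ + 76x³ + 31x² − 44x − 64) ÷ lead(D) = 18x⁶ ÷ −2x² = −9x⁴. Subtract (−9x⁴)·D = 18x⁶ − 27x⁵ − 63x⁴. Remainder: −18x⁵ + 21x⁴ + 76x³ + 31x² − 44x − 64.
Step 3: lead(−18x⁵ + 21x⁴ + 76x³ + 31x² − 44x − 64) ÷ lead(D) = −18x⁵ ÷ −2x² = 9x³. Subtract (9x³)·D = −18x⁵ + 27x⁴ + 63x³. Remainder: −6x⁴ + 13x³ + 31x² − 44x − 64.
Step 4: lead(−6x⁴ + 13x³ + 31x² − 44x − 64) ÷ lead(D) = −6x⁴ ÷ −2x² = 3x². Subtract (3x²)·D = −6x⁴ + 9x³ + 21x². Remainder: 4x³ + 10x² − 44x − 64.
Step 5: lead(4x³ + 10x² − 44x − 64) ÷ lead(D) = 4x³ ÷ −2x² = −2x. Subtract (−2x)·D = 4x³ − 6x² − 14x. Remainder: 16x² − 30x − 64.
Step 6: lead(16x² − 30x − 64) ÷ lead(D) = 16x² ÷ −2x² = −8. Subtract (−8)·D = 16x² − 24x − 56. Remainder: −6x − 8.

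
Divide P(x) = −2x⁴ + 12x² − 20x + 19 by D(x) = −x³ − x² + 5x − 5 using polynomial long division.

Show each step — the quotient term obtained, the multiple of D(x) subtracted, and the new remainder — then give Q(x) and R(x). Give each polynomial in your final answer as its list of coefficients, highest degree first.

Q = [2, -2]; R = [9]

Step 1: lead(−2x⁴ + 12x² − 20x + 19) ÷ lead(D) = −2x⁴ ÷ −x³ = 2x. Subtract (2x)·D = −2x⁴ − 2x³ + 10x² − 10x. Remainder: 2x³ + 2x² − 10x + 19.
Step 2: lead(2x³ + 2x² − 10x + 19) ÷ lead(D) = 2x³ ÷ −x³ = −2. Subtract (−2)·D = 2x³ + 2x² − 10x + 10. Remainder: 9.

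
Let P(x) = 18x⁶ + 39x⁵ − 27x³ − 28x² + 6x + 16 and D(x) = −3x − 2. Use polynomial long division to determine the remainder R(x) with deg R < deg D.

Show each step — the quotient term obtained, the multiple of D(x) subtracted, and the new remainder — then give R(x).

R(x) = 4

Step 1: lead(18x⁶ + 39x⁵ − 27x³ − 28x² + 6x + 16) ÷ lead(D) = 18x⁶ ÷ −3x = −6x⁵. Subtract (−6x⁵)·D = 18x⁶ + 12x⁵. Remainder: 27x⁵ − 27x³ − 28x² + 6x + 16.
Step 2: lead(27x⁵ − 27x³ − 28x² + 6x + 16) ÷ lead(D) = 27x⁵ ÷ −3x = −9x⁴. Subtract (−9x⁴)·D = 27x⁵ + 18x⁴. Remainder: −18x⁴ − 27x³ − 28x² + 6x + 16.
Step 3: lead(−18x⁴ − 27x³ − 28x² + 6x + 16) ÷ lead(D) = −18x⁴ ÷ −3x = 6x³. Subtract (6x³)·D = −18x⁴ − 12x³. Remainder: −15x³ − 28x² + 6x + 16.
Step 4: lead(−15x³ − 28x² + 6x + 16) ÷ lead(D) = −15x³ ÷ −3x = 5x². Subtract (5x²)·D = −15x³ − 10x². Remainder: −18x² + 6x + 16.
Step 5: lead(−18x² + 6x + 16) ÷ lead(D) = −18x² ÷ −3x = 6x. Subtract (6x)·D = −18x² − 12x. Remainder: 18x + 16.
Step 6: lead(18x + 16) ÷ lead(D) = 18x ÷ −3x = −6. Subtract (−6)·D = 18x + 12. Remainder: 4.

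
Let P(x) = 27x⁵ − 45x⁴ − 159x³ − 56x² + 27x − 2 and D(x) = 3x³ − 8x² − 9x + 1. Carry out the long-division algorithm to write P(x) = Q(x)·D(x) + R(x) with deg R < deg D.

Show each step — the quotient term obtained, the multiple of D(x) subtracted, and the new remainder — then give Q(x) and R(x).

Q(x) = 9x² + 9x − 2; R(x) = 0

Step 1: lead(27x⁵ − 45x⁴ − 159x³ − 56x² + 27x − 2) ÷ lead(D) = 27x⁵ ÷ 3x³ = 9x². Subtract (9x²)·D = 27x⁵ − 72x⁴ − 81x³ + 9x². Remainder: 27x⁴ − 78x³ − 65x² + 27x − 2.
Step 2: lead(27x⁴ − 78x³ − 65x² + 27x − 2) ÷ lead(D) = 27x⁴ ÷ 3x³ = 9x. Subtract (9x)·D = 27x⁴ − 72x³ − 81x² + 9x. Remainder: −6x³ + 16x² + 18x − 2.
Step 3: lead(−6x³ + 16x² + 18x − 2) ÷ lead(D) = −6x³ ÷ 3x³ = −2. Subtract (−2)·D = −6x³ + 16x² + 18x − 2. Remainder: 0.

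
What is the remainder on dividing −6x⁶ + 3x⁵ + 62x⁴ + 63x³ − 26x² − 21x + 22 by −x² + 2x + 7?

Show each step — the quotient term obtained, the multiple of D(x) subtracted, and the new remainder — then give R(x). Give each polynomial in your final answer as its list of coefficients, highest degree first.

Step 1: lead(−6x⁶ + 3x⁵ + 62x⁴ + 63x³ − 26x² − 21x + 22) ÷ lead(D) = −6x⁶ ÷ −x² = 6x⁴. Subtract (6x⁴)·D = −6x⁶ + 12x⁵ + 42x⁴. Remainder: −9x⁵ + 20x⁴ + 63x³ − 26x² − 21x + 22.
Step 2: lead(−9x⁵ + 20x⁴ + 63x³ − 26x² − 21x + 22) ÷ lead(D) = −9x⁵ ÷ −x² = 9x³. Subtract (9x³)·D = −9x⁵ + 18x⁴ + 63x³. Remainder: 2x⁴ − 26x² − 21x + 22.
Step 3: lead(2x⁴ − 26x² − 21x + 22) ÷ lead(D) = 2x⁴ ÷ −x² = −2x². Subtract (−2x²)·D = 2x⁴ − 4x³ − 14x². Remainder: 4x³ − 12x² − 21x + 22.
Step 4: lead(4x³ − 12x² − 21x + 22) ÷ lead(D) = 4x³ ÷ −x² = −4x. Subtract (−4x)·D = 4x³ − 8x² − 28x. Remainder: −4x² + 7x + 22.
Step 5: lead(−4x² + 7x + 22) ÷ lead(D) = −4x² ÷ −x² = 4. Subtract (4)·D = −4x² + 8x + 28. Remainder: −x − 6.

R = [-1, -6]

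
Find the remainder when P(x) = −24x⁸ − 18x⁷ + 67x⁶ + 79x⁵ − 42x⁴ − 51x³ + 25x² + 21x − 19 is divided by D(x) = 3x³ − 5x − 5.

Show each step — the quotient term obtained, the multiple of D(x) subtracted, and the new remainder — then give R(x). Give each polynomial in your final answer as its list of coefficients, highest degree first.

Step 1: lead(−24x⁸ − 18x⁷ + 67x⁶ + 79x⁵ − 42x⁴ − 51x³ + 25x² + 21x − 19) ÷ lead(D) = −24x⁸ ÷ 3x³ = −8x⁵. Subtract (−8x⁵)·D = −24x⁸ + 40x⁶ + 40x⁵. Remainder: −18x⁷ + 27x⁶ + 39x⁵ − 42x⁴ − 51x³ + 25x² + 21x − 19.
Step 2: lead(−18x⁷ + 27x⁶ + 39x⁵ − 42x⁴ − 51x³ + 25x² + 21x − 19) ÷ lead(D) = −18x⁷ ÷ 3x³ = −6x⁴. Subtract (−6x⁴)·D = −18x⁷ + 30x⁵ + 30x⁴. Remainder: 27x⁶ + 9x⁵ − 72x⁴ − 51x³ + 25x² + 21x − 19.
Step 3: lead(27x⁶ + 9x⁵ − 72x⁴ − 51x³ + 25x² + 21x − 19) ÷ lead(D) = 27x⁶ ÷ 3x³ = 9x³. Subtract (9x³)·D = 27x⁶ − 45x⁴ − 45x³. Remainder: 9x⁵ − 27x⁴ − 6x³ + 25x² + 21x − 19.
Step 4: lead(9x⁵ − 27x⁴ − 6x³ + 25x² + 21x − 19) ÷ lead(D) = 9x⁵ ÷ 3x³ = 3x². Subtract (3x²)·D = 9x⁵ − 15x³ − 15x². Remainder: −27x⁴ + 9x³ + 40x² + 21x − 19.
Step 5: lead(−27x⁴ + 9x³ + 40x² + 21x − 19) ÷ lead(D) = −27x⁴ ÷ 3x³ = −9x. Subtract (−9x)·D = −27x⁴ + 45x² + 45x. Remainder: 9x³ − 5x² − 24x − 19.
Step 6: lead(9x³ − 5x² − 24x − 19) ÷ lead(D) = 9x³ ÷ 3x³ = 3. Subtract (3)·D = 9x³ − 15x − 15. Remainder: −5x² − 9x − 4.

R = [-5, -9, -4]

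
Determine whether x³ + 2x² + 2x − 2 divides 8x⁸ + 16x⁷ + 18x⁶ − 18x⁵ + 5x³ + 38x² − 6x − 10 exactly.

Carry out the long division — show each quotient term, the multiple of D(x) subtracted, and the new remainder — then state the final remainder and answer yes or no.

R(x) = 0, so D(x) is a factor of P(x). yes

Step 1: lead(8x⁸ + 16x⁷ + 18x⁶ − 18x⁵ + 5x³ + 38x² − 6x − 10) ÷ lead(D) = 8x⁸ ÷ x³ = 8x⁵. Subtract (8x⁵)·D = 8x⁸ + 16x⁷ + 16x⁶ − 16x⁵. Remainder: 2x⁶ − 2x⁵ + 5x³ + 38x² − 6x − 10.
Step 2: lead(2x⁶ − 2x⁵ + 5x³ + 38x² − 6x − 10) ÷ lead(D) = 2x⁶ ÷ x³ = 2x³. Subtract (2x³)·D = 2x⁶ + 4x⁵ + 4x⁴ − 4x³. Remainder: −6x⁵ − 4x⁴ + 9x³ + 38x² − 6x − 10.
Step 3: lead(−6x⁵ − 4x⁴ + 9x³ + 38x² − 6x − 10) ÷ lead(D) = −6x⁵ ÷ x³ = −6x². Subtract (−6x²)·D = −6x⁵ − 12x⁴ − 12x³ + 12x². Remainder: 8x⁴ + 21x³ + 26x² − 6x − 10.
Step 4: lead(8x⁴ + 21x³ + 26x² − 6x − 10) ÷ lead(D) = 8x⁴ ÷ x³ = 8x. Subtract (8x)·D = 8x⁴ + 16x³ + 16x² − 16x. Remainder: 5x³ + 10x² + 10x − 10.
Step 5: lead(5x³ + 10x² + 10x − 10) ÷ lead(D) = 5x³ ÷ x³ = 5. Subtract (5)·D = 5x³ + 10x² + 10x − 10. Remainder: 0.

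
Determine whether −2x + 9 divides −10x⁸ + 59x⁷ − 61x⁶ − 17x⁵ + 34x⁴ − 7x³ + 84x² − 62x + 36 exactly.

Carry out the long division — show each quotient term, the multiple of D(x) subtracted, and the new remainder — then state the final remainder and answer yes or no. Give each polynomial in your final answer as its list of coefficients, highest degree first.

Step 1: lead(−10x⁸ + 59x⁷ − 61x⁶ − 17x⁵ + 34x⁴ − 7x³ + 84x² − 62x + 36) ÷ lead(D) = −10x⁸ ÷ −2x = 5x⁷. Subtract (5x⁷)·D = −10x⁸ + 45x⁷. Remainder: 14x⁷ − 61x⁶ − 17x⁵ + 34x⁴ − 7x³ + 84x² − 62x + 36.
Step 2: lead(14x⁷ − 61x⁶ − 17x⁵ + 34x⁴ − 7x³ + 84x² − 62x + 36) ÷ lead(D) = 14x⁷ ÷ −2x = −7x⁶. Subtract (−7x⁶)·D = 14x⁷ − 63x⁶. Remainder: 2x⁶ − 17x⁵ + 34x⁴ − 7x³ + 84x² − 62x + 36.
Step 3: lead(2x⁶ − 17x⁵ + 34x⁴ − 7x³ + 84x² − 62x + 36) ÷ lead(D) = 2x⁶ ÷ −2x = −x⁵. Subtract (−x⁵)·D = 2x⁶ − 9x⁵. Remainder: −8x⁵ + 34x⁴ − 7x³ + 84x² − 62x + 36.
Step 4: lead(−8x⁵ + 34x⁴ − 7x³ + 84x² − 62x + 36) ÷ lead(D) = −8x⁵ ÷ −2x = 4x⁴. Subtract (4x⁴)·D = −8x⁵ + 36x⁴. Remainder: −2x⁴ − 7x³ + 84x² − 62x + 36.
Step 5: lead(−2x⁴ − 7x³ + 84x² − 62x + 36) ÷ lead(D) = −2x⁴ ÷ −2x = x³. Subtract (x³)·D = −2x⁴ + 9x³. Remainder: −16x³ + 84x² − 62x + 36.
Step 6: lead(−16x³ + 84x² − 62x + 36) ÷ lead(D) = −16x³ ÷ −2x = 8x². Subtract (8x²)·D = −16x³ + 72x². Remainder: 12x² − 62x + 36.
Step 7: lead(12x² − 62x + 36) ÷ lead(D) = 12x² ÷ −2x = −6x. Subtract (−6x)·D = 12x² − 54x. Remainder: −8x + 36.
Step 8: lead(−8x + 36) ÷ lead(D) = −8x ÷ −2x = 4. Subtract (4)·D = −8x + 36. Remainder: 0.

R = [0], so D(x) is a factor of P(x). yes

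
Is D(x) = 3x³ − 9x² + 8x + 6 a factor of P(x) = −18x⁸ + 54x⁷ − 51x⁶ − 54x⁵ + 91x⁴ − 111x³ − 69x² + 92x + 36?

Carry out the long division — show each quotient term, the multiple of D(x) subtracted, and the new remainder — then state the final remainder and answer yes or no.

R(x) = −6, so D(x) is not a factor of P(x). no

Step 1: lead(−18x⁸ + 54x⁷ − 51x⁶ − 54x⁵ + 91x⁴ − 111x³ − 69x² + 92x + 36) ÷ lead(D) = −18x⁸ ÷ 3x³ = −6x⁵. Subtract (−6x⁵)·D = −18x⁸ + 54x⁷ − 48x⁶ − 36x⁵. Remainder: −3x⁶ − 18x⁵ + 91x⁴ − 111x³ − 69x² + 92x + 36.
Step 2: lead(−3x⁶ − 18x⁵ + 91x⁴ − 111x³ − 69x² + 92x + 36) ÷ lead(D) = −3x⁶ ÷ 3x³ = −x³. Subtract (−x³)·D = −3x⁶ + 9x⁵ − 8x⁴ − 6x³. Remainder: −27x⁵ + 99x⁴ − 105x³ − 69x² + 92x + 36.
Step 3: lead(−27x⁵ + 99x⁴ − 105x³ − 69x² + 92x + 36) ÷ lead(D) = −27x⁵ ÷ 3x³ = −9x². Subtract (−9x²)·D = −27x⁵ + 81x⁴ − 72x³ − 54x². Remainder: 18x⁴ − 33x³ − 15x² + 92x + 36.
Step 4: lead(18x⁴ − 33x³ − 15x² + 92x + 36) ÷ lead(D) = 18x⁴ ÷ 3x³ = 6x. Subtract (6x)·D = 18x⁴ − 54x³ + 48x² + 36x. Remainder: 21x³ − 63x² + 56x + 36.
Step 5: lead(21x³ − 63x² + 56x + 36) ÷ lead(D) = 21x³ ÷ 3x³ = 7. Subtract (7)·D = 21x³ − 63x² + 56x + 42. Remainder: −6.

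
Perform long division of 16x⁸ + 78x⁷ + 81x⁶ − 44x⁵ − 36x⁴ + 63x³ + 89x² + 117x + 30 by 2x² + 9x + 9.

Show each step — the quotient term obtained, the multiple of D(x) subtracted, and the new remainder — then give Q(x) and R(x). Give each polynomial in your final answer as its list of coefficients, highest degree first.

Q = [8, 3, -9, 5, 0, 9, 4]; R = [-6]

Step 1: lead(16x⁸ + 78x⁷ + 81x⁶ − 44x⁵ − 36x⁴ + 63x³ + 89x² + 117x + 30) ÷ lead(D) = 16x⁸ ÷ 2x² = 8x⁶. Subtract (8x⁶)·D = 16x⁸ + 72x⁷ + 72x⁶. Remainder: 6x⁷ + 9x⁶ − 44x⁵ − 36x⁴ + 63x³ + 89x² + 117x + 30.
Step 2: lead(6x⁷ + 9x⁶ − 44x⁵ − 36x⁴ + 63x³ + 89x² + 117x + 30) ÷ lead(D) = 6x⁷ ÷ 2x² = 3x⁵. Subtract (3x⁵)·D = 6x⁷ + 27x⁶ + 27x⁵. Remainder: −18x⁶ − 71x⁵ − 36x⁴ + 63x³ + 89x² + 117x + 30.
Step 3: lead(−18x⁶ − 71x⁵ − 36x⁴ + 63x³ + 89x² + 117x + 30) ÷ lead(D) = −18x⁶ ÷ 2x² = −9x⁴. Subtract (−9x⁴)·D = −18x⁶ − 81x⁵ − 81x⁴. Remainder: 10x⁵ + 45x⁴ + 63x³ + 89x² + 117x + 30.
Step 4: lead(10x⁵ + 45x⁴ + 63x³ + 89x² + 117x + 30) ÷ lead(D) = 10x⁵ ÷ 2x² = 5x³. Subtract (5x³)·D = 10x⁵ + 45x⁴ + 45x³. Remainder: 18x³ + 89x² + 117x + 30.
Step 5: lead(18x³ + 89x² + 117x + 30) ÷ lead(D) = 18x³ ÷ 2x² = 9x. Subtract (9x)·D = 18x³ + 81x² + 81x. Remainder: 8x² + 36x + 30.
Step 6: lead(8x² + 36x + 30) ÷ lead(D) = 8x² ÷ 2x² = 4. Subtract (4)·D = 8x² + 36x + 36. Remainder: −6.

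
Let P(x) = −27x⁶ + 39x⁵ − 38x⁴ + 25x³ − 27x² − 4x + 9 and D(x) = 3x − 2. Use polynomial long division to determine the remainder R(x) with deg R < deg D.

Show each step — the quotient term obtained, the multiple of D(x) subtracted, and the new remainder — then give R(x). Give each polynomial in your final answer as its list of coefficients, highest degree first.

Step 1: lead(−27x⁶ + 39x⁵ − 38x⁴ + 25x³ − 27x² − 4x + 9) ÷ lead(D) = −27x⁶ ÷ 3x = −9x⁵. Subtract (−9x⁵)·D = −27x⁶ + 18x⁵. Remainder: 21x⁵ − 38x⁴ + 25x³ − 27x² − 4x + 9.
Step 2: lead(21x⁵ − 38x⁴ + 25x³ − 27x² − 4x + 9) ÷ lead(D) = 21x⁵ ÷ 3x = 7x⁴. Subtract (7x⁴)·D = 21x⁵ − 14x⁴. Remainder: −24x⁴ + 25x³ − 27x² − 4x + 9.
Step 3: lead(−24x⁴ + 25x³ − 27x² − 4x + 9) ÷ lead(D) = −24x⁴ ÷ 3x = −8x³. Subtract (−8x³)·D = −24x⁴ + 16x³. Remainder: 9x³ − 27x² − 4x + 9.
Step 4: lead(9x³ − 27x² − 4x + 9) ÷ lead(D) = 9x³ ÷ 3x = 3x². Subtract (3x²)·D = 9x³ − 6x². Remainder: −21x² − 4x + 9.
Step 5: lead(−21x² − 4x + 9) ÷ lead(D) = −21x² ÷ 3x = −7x. Subtract (−7x)·D = −21x² + 14x. Remainder: −18x + 9.
Step 6: lead(−18x + 9) ÷ lead(D) = −18x ÷ 3x = −6. Subtract (−6)·D = −18x + 12. Remainder: −3.

R = [-3]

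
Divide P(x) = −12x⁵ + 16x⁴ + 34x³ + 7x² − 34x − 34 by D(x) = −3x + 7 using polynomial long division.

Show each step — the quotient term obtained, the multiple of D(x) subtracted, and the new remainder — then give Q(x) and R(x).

Step 1: lead(−12x⁵ + 16x⁴ + 34x³ + 7x² − 34x − 34) ÷ lead(D) = −12x⁵ ÷ −3x = 4x⁴. Subtract (4x⁴)·D = −12x⁵ + 28x⁴. Remainder: −12x⁴ + 34x³ + 7x² − 34x − 34.
Step 2: lead(−12x⁴ + 34x³ + 7x² − 34x − 34) ÷ lead(D) = −12x⁴ ÷ −3x = 4x³. Subtract (4x³)·D = −12x⁴ + 28x³. Remainder: 6x³ + 7x² − 34x − 34.
Step 3: lead(6x³ + 7x² − 34x − 34) ÷ lead(D) = 6x³ ÷ −3x = −2x². Subtract (−2x²)·D = 6x³ − 14x². Remainder: 21x² − 34x − 34.
Step 4: lead(21x² − 34x − 34) ÷ lead(D) = 21x² ÷ −3x = −7x. Subtract (−7x)·D = 21x² − 49x. Remainder: 15x − 34.
Step 5: lead(15x − 34) ÷ lead(D) = 15x ÷ −3x = −5. Subtract (−5)·D = 15x − 35. Remainder: 1.

Q(x) = 4x⁴ + 4x³ − 2x² − 7x − 5; R(x) = 1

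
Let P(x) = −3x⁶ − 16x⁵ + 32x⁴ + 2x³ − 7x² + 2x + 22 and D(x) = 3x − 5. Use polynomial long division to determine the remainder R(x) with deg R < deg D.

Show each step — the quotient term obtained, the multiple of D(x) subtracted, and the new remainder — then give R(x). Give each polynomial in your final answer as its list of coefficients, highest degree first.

Step 1: lead(−3x⁶ − 16x⁵ + 32x⁴ + 2x³ − 7x² + 2x + 22) ÷ lead(D) = −3x⁶ ÷ 3x = −x⁵. Subtract (−x⁵)·D = −3x⁶ + 5x⁵. Remainder: −21x⁵ + 32x⁴ + 2x³ − 7x² + 2x + 22.
Step 2: lead(−21x⁵ + 32x⁴ + 2x³ − 7x² + 2x + 22) ÷ lead(D) = −21x⁵ ÷ 3x = −7x⁴. Subtract (−7x⁴)·D = −21x⁵ + 35x⁴. Remainder: −3x⁴ + 2x³ − 7x² + 2x + 22.
Step 3: lead(−3x⁴ + 2x³ − 7x² + 2x + 22) ÷ lead(D) = −3x⁴ ÷ 3x = −x³. Subtract (−x³)·D = −3x⁴ + 5x³. Remainder: −3x³ − 7x² + 2x + 22.
Step 4: lead(−3x³ − 7x² + 2x + 22) ÷ lead(D) = −3x³ ÷ 3x = −x². Subtract (−x²)·D = −3x³ + 5x². Remainder: −12x² + 2x + 22.
Step 5: lead(−12x² + 2x + 22) ÷ lead(D) = −12x² ÷ 3x = −4x. Subtract (−4x)·D = −12x² + 20x. Remainder: −18x + 22.
Step 6: lead(−18x + 22) ÷ lead(D) = −18x ÷ 3x = −6. Subtract (−6)·D = −18x + 30. Remainder: −8.

R = [-8]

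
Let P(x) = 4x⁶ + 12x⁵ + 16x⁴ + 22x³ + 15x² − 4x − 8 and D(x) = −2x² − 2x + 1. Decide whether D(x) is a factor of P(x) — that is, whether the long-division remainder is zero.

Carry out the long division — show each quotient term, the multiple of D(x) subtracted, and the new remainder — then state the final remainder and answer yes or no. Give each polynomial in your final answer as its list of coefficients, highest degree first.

R = [-6], so D(x) is not a factor of P(x). no

Step 1: lead(4x⁶ + 12x⁵ + 16x⁴ + 22x³ + 15x² − 4x − 8) ÷ lead(D) = 4x⁶ ÷ −2x² = −2x⁴. Subtract (−2x⁴)·D = 4x⁶ + 4x⁵ − 2x⁴. Remainder: 8x⁵ + 18x⁴ + 22x³ + 15x² − 4x − 8.
Step 2: lead(8x⁵ + 18x⁴ + 22x³ + 15x² − 4x − 8) ÷ lead(D) = 8x⁵ ÷ −2x² = −4x³. Subtract (−4x³)·D = 8x⁵ + 8x⁴ − 4x³. Remainder: 10x⁴ + 26x³ + 15x² − 4x − 8.
Step 3: lead(10x⁴ + 26x³ + 15x² − 4x − 8) ÷ lead(D) = 10x⁴ ÷ −2x² = −5x². Subtract (−5x²)·D = 10x⁴ + 10x³ − 5x². Remainder: 16x³ + 20x² − 4x − 8.
Step 4: lead(16x³ + 20x² − 4x − 8) ÷ lead(D) = 16x³ ÷ −2x² = −8x. Subtract (−8x)·D = 16x³ + 16x² − 8x. Remainder: 4x² + 4x − 8.
Step 5: lead(4x² + 4x − 8) ÷ lead(D) = 4x² ÷ −2x² = −2. Subtract (−2)·D = 4x² + 4x − 2. Remainder: −6.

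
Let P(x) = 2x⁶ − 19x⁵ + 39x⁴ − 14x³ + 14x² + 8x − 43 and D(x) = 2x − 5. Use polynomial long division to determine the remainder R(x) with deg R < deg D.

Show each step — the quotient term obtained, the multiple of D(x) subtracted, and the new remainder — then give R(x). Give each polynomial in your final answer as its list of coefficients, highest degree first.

R = [2]

Step 1: lead(2x⁶ − 19x⁵ + 39x⁴ − 14x³ + 14x² + 8x − 43) ÷ lead(D) = 2x⁶ ÷ 2x = x⁵. Subtract (x⁵)·D = 2x⁶ − 5x⁵. Remainder: −14x⁵ + 39x⁴ − 14x³ + 14x² + 8x − 43.
Step 2: lead(−14x⁵ + 39x⁴ − 14x³ + 14x² + 8x − 43) ÷ lead(D) = −14x⁵ ÷ 2x = −7x⁴. Subtract (−7x⁴)·D = −14x⁵ + 35x⁴. Remainder: 4x⁴ − 14x³ + 14x² + 8x − 43.
Step 3: lead(4x⁴ − 14x³ + 14x² + 8x − 43) ÷ lead(D) = 4x⁴ ÷ 2x = 2x³. Subtract (2x³)·D = 4x⁴ − 10x³. Remainder: −4x³ + 14x² + 8x − 43.
Step 4: lead(−4x³ + 14x² + 8x − 43) ÷ lead(D) = −4x³ ÷ 2x = −2x². Subtract (−2x²)·D = −4x³ + 10x². Remainder: 4x² + 8x − 43.
Step 5: lead(4x² + 8x − 43) ÷ lead(D) = 4x² ÷ 2x = 2x. Subtract (2x)·D = 4x² − 10x. Remainder: 18x − 43.
Step 6: lead(18x − 43) ÷ lead(D) = 18x ÷ 2x = 9. Subtract (9)·D = 18x − 45. Remainder: 2.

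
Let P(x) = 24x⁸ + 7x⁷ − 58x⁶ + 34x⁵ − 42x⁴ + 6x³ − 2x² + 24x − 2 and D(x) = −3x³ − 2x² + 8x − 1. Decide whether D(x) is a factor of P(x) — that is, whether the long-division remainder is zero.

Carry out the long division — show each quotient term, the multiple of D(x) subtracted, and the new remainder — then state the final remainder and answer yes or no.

Step 1: lead(24x⁸ + 7x⁷ − 58x⁶ + 34x⁵ − 42x⁴ + 6x³ − 2x² + 24x − 2) ÷ lead(D) = 24x⁸ ÷ −3x³ = −8x⁵. Subtract (−8x⁵)·D = 24x⁸ + 16x⁷ − 64x⁶ + 8x⁵. Remainder: −9x⁷ + 6x⁶ + 26x⁵ − 42x⁴ + 6x³ − 2x² + 24x − 2.
Step 2: lead(−9x⁷ + 6x⁶ + 26x⁵ − 42x⁴ + 6x³ − 2x² + 24x − 2) ÷ lead(D) = −9x⁷ ÷ −3x³ = 3x⁴. Subtract (3x⁴)·D = −9x⁷ − 6x⁶ + 24x⁵ − 3x⁴. Remainder: 12x⁶ + 2x⁵ − 39x⁴ + 6x³ − 2x² + 24x − 2.
Step 3: lead(12x⁶ + 2x⁵ − 39x⁴ + 6x³ − 2x² + 24x − 2) ÷ lead(D) = 12x⁶ ÷ −3x³ = −4x³. Subtract (−4x³)·D = 12x⁶ + 8x⁵ − 32x⁴ + 4x³. Remainder: −6x⁵ − 7x⁴ + 2x³ − 2x² + 24x − 2.
Step 4: lead(−6x⁵ − 7x⁴ + 2x³ − 2x² + 24x − 2) ÷ lead(D) = −6x⁵ ÷ −3x³ = 2x². Subtract (2x²)·D = −6x⁵ − 4x⁴ + 16x³ − 2x². Remainder: −3x⁴ − 14x³ + 24x − 2.
Step 5: lead(−3x⁴ − 14x³ + 24x − 2) ÷ lead(D) = −3x⁴ ÷ −3x³ = x. Subtract (x)·D = −3x⁴ − 2x³ + 8x² − x. Remainder: −12x³ − 8x² + 25x − 2.
Step 6: lead(−12x³ − 8x² + 25x − 2) ÷ lead(D) = −12x³ ÷ −3x³ = 4. Subtract (4)·D = −12x³ − 8x² + 32x − 4. Remainder: −7x + 2.

R(x) = −7x + 2, so D(x) is not a factor of P(x). no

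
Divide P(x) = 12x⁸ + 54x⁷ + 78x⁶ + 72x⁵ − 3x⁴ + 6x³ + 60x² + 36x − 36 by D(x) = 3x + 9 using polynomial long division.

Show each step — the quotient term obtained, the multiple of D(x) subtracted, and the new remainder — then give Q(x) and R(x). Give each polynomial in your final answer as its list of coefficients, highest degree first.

Step 1: lead(12x⁸ + 54x⁷ + 78x⁶ + 72x⁵ − 3x⁴ + 6x³ + 60x² + 36x − 36) ÷ lead(D) = 12x⁸ ÷ 3x = 4x⁷. Subtract (4x⁷)·D = 12x⁸ + 36x⁷. Remainder: 18x⁷ + 78x⁶ + 72x⁵ − 3x⁴ + 6x³ + 60x² + 36x − 36.
Step 2: lead(18x⁷ + 78x⁶ + 72x⁵ − 3x⁴ + 6x³ + 60x² + 36x − 36) ÷ lead(D) = 18x⁷ ÷ 3x = 6x⁶. Subtract (6x⁶)·D = 18x⁷ + 54x⁶. Remainder: 24x⁶ + 72x⁵ − 3x⁴ + 6x³ + 60x² + 36x − 36.
Step 3: lead(24x⁶ + 72x⁵ − 3x⁴ + 6x³ + 60x² + 36x − 36) ÷ lead(D) = 24x⁶ ÷ 3x = 8x⁵. Subtract (8x⁵)·D = 24x⁶ + 72x⁵. Remainder: −3x⁴ + 6x³ + 60x² + 36x − 36.
Step 4: lead(−3x⁴ + 6x³ + 60x² + 36x − 36) ÷ lead(D) = −3x⁴ ÷ 3x = −x³. Subtract (−x³)·D = −3x⁴ − 9x³. Remainder: 15x³ + 60x² + 36x − 36.
Step 5: lead(15x³ + 60x² + 36x − 36) ÷ lead(D) = 15x³ ÷ 3x = 5x². Subtract (5x²)·D = 15x³ + 45x². Remainder: 15x² + 36x − 36.
Step 6: lead(15x² + 36x − 36) ÷ lead(D) = 15x² ÷ 3x = 5x. Subtract (5x)·D = 15x² + 45x. Remainder: −9x − 36.
Step 7: lead(−9x − 36) ÷ lead(D) = −9x ÷ 3x = −3. Subtract (−3)·D = −9x − 27. Remainder: −9.

Q = [4, 6, 8, 0, -1, 5, 5, -3]; R = [-9]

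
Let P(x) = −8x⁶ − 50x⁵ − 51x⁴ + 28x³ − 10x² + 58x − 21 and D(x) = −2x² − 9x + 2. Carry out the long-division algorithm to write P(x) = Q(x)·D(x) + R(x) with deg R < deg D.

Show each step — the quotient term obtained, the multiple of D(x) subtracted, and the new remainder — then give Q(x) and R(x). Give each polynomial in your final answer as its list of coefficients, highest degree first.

Step 1: lead(−8x⁶ − 50x⁵ − 51x⁴ + 28x³ − 10x² + 58x − 21) ÷ lead(D) = −8x⁶ ÷ −2x² = 4x⁴. Subtract (4x⁴)·D = −8x⁶ − 36x⁵ + 8x⁴. Remainder: −14x⁵ − 59x⁴ + 28x³ − 10x² + 58x − 21.
Step 2: lead(−14x⁵ − 59x⁴ + 28x³ − 10x² + 58x − 21) ÷ lead(D) = −14x⁵ ÷ −2x² = 7x³. Subtract (7x³)·D = −14x⁵ − 63x⁴ + 14x³. Remainder: 4x⁴ + 14x³ − 10x² + 58x − 21.
Step 3: lead(4x⁴ + 14x³ − 10x² + 58x − 21) ÷ lead(D) = 4x⁴ ÷ −2x² = −2x². Subtract (−2x²)·D = 4x⁴ + 18x³ − 4x². Remainder: −4x³ − 6x² + 58x − 21.
Step 4: lead(−4x³ − 6x² + 58x − 21) ÷ lead(D) = −4x³ ÷ −2x² = 2x. Subtract (2x)·D = −4x³ − 18x² + 4x. Remainder: 12x² + 54x − 21.
Step 5: lead(12x² + 54x − 21) ÷ lead(D) = 12x² ÷ −2x² = −6. Subtract (−6)·D = 12x² + 54x − 12. Remainder: −9.

Q = [4, 7, -2, 2, -6]; R = [-9]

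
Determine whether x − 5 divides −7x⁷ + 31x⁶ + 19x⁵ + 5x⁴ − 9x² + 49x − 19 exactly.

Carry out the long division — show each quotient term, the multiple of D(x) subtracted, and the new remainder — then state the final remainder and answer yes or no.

Step 1: lead(−7x⁷ + 31x⁶ + 19x⁵ + 5x⁴ − 9x² + 49x − 19) ÷ lead(D) = −7x⁷ ÷ x = −7x⁶. Subtract (−7x⁶)·D = −7x⁷ + 35x⁶. Remainder: −4x⁶ + 19x⁵ + 5x⁴ − 9x² + 49x − 19.
Step 2: lead(−4x⁶ + 19x⁵ + 5x⁴ − 9x² + 49x − 19) ÷ lead(D) = −4x⁶ ÷ x = −4x⁵. Subtract (−4x⁵)·D = −4x⁶ + 20x⁵. Remainder: −x⁵ + 5x⁴ − 9x² + 49x − 19.
Step 3: lead(−x⁵ + 5x⁴ − 9x² + 49x − 19) ÷ lead(D) = −x⁵ ÷ x = −x⁴. Subtract (−x⁴)·D = −x⁵ + 5x⁴. Remainder: −9x² + 49x − 19.
Step 4: lead(−9x² + 49x − 19) ÷ lead(D) = −9x² ÷ x = −9x. Subtract (−9x)·D = −9x² + 45x. Remainder: 4x − 19.
Step 5: lead(4x − 19) ÷ lead(D) = 4x ÷ x = 4. Subtract (4)·D = 4x − 20. Remainder: 1.

R(x) = 1, so D(x) is not a factor of P(x). no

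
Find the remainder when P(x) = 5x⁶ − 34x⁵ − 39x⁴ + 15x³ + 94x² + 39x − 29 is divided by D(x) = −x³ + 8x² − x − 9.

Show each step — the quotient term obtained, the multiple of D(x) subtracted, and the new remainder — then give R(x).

R(x) = 4x² + 7x + 7

Step 1: lead(5x⁶ − 34x⁵ − 39x⁴ + 15x³ + 94x² + 39x − 29) ÷ lead(D) = 5x⁶ ÷ −x³ = −5x³. Subtract (−5x³)·D = 5x⁶ − 40x⁵ + 5x⁴ + 45x³. Remainder: 6x⁵ − 44x⁴ − 30x³ + 94x² + 39x − 29.
Step 2: lead(6x⁵ − 44x⁴ − 30x³ + 94x² + 39x − 29) ÷ lead(D) = 6x⁵ ÷ −x³ = −6x². Subtract (−6x²)·D = 6x⁵ − 48x⁴ + 6x³ + 54x². Remainder: 4x⁴ − 36x³ + 40x² + 39x − 29.
Step 3: lead(4x⁴ − 36x³ + 40x² + 39x − 29) ÷ lead(D) = 4x⁴ ÷ −x³ = −4x. Subtract (−4x)·D = 4x⁴ − 32x³ + 4x² + 36x. Remainder: −4x³ + 36x² + 3x − 29.
Step 4: lead(−4x³ + 36x² + 3x − 29) ÷ lead(D) = −4x³ ÷ −x³ = 4. Subtract (4)·D = −4x³ + 32x² − 4x − 36. Remainder: 4x² + 7x + 7.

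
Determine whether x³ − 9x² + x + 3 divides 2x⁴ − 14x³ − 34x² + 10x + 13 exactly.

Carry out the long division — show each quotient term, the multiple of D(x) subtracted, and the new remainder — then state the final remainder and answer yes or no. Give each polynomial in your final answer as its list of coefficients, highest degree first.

Step 1: lead(2x⁴ − 14x³ − 34x² + 10x + 13) ÷ lead(D) = 2x⁴ ÷ x³ = 2x. Subtract (2x)·D = 2x⁴ − 18x³ + 2x² + 6x. Remainder: 4x³ − 36x² + 4x + 13.
Step 2: lead(4x³ − 36x² + 4x + 13) ÷ lead(D) = 4x³ ÷ x³ = 4. Subtract (4)·D = 4x³ − 36x² + 4x + 12. Remainder: 1.

R = [1], so D(x) is not a factor of P(x). no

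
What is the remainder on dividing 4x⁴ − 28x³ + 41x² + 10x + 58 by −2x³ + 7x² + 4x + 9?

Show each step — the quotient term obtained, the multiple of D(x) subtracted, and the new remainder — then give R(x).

Step 1: lead(4x⁴ − 28x³ + 41x² + 10x + 58) ÷ lead(D) = 4x⁴ ÷ −2x³ = −2x. Subtract (−2x)·D = 4x⁴ − 14x³ − 8x² − 18x. Remainder: −14x³ + 49x² + 28x + 58.
Step 2: lead(−14x³ + 49x² + 28x + 58) ÷ lead(D) = −14x³ ÷ −2x³ = 7. Subtract (7)·D = −14x³ + 49x² + 28x + 63. Remainder: −5.

R(x) = −5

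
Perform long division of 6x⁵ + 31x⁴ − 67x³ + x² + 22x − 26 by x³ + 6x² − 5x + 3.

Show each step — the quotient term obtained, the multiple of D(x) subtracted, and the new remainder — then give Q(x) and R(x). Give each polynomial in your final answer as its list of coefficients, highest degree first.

Q = [6, -5, -7]; R = [2, -5]

Step 1: lead(6x⁵ + 31x⁴ − 67x³ + x² + 22x − 26) ÷ lead(D) = 6x⁵ ÷ x³ = 6x². Subtract (6x²)·D = 6x⁵ + 36x⁴ − 30x³ + 18x². Remainder: −5x⁴ − 37x³ − 17x² + 22x − 26.
Step 2: lead(−5x⁴ − 37x³ − 17x² + 22x − 26) ÷ lead(D) = −5x⁴ ÷ x³ = −5x. Subtract (−5x)·D = −5x⁴ − 30x³ + 25x² − 15x. Remainder: −7x³ − 42x² + 37x − 26.
Step 3: lead(−7x³ − 42x² + 37x − 26) ÷ lead(D) = −7x³ ÷ x³ = −7. Subtract (−7)·D = −7x³ − 42x² + 35x − 21. Remainder: 2x − 5.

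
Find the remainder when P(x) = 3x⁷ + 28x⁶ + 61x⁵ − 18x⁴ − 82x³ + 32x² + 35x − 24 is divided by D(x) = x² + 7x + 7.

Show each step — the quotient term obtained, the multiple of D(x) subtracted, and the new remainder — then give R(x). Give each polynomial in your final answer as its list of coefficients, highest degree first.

Step 1: lead(3x⁷ + 28x⁶ + 61x⁵ − 18x⁴ − 82x³ + 32x² + 35x − 24) ÷ lead(D) = 3x⁷ ÷ x² = 3x⁵. Subtract (3x⁵)·D = 3x⁷ + 21x⁶ + 21x⁵. Remainder: 7x⁶ + 40x⁵ − 18x⁴ − 82x³ + 32x² + 35x − 24.
Step 2: lead(7x⁶ + 40x⁵ − 18x⁴ − 82x³ + 32x² + 35x − 24) ÷ lead(D) = 7x⁶ ÷ x² = 7x⁴. Subtract (7x⁴)·D = 7x⁶ + 49x⁵ + 49x⁴. Remainder: −9x⁵ − 67x⁴ − 82x³ + 32x² + 35x − 24.
Step 3: lead(−9x⁵ − 67x⁴ − 82x³ + 32x² + 35x − 24) ÷ lead(D) = −9x⁵ ÷ x² = −9x³. Subtract (−9x³)·D = −9x⁵ − 63x⁴ − 63x³. Remainder: −4x⁴ − 19x³ + 32x² + 35x − 24.
Step 4: lead(−4x⁴ − 19x³ + 32x² + 35x − 24) ÷ lead(D) = −4x⁴ ÷ x² = −4x². Subtract (−4x²)·D = −4x⁴ − 28x³ − 28x². Remainder: 9x³ + 60x² + 35x − 24.
Step 5: lead(9x³ + 60x² + 35x − 24) ÷ lead(D) = 9x³ ÷ x² = 9x. Subtract (9x)·D = 9x³ + 63x² + 63x. Remainder: −3x² − 28x − 24.
Step 6: lead(−3x² − 28x − 24) ÷ lead(D) = −3x² ÷ x² = −3. Subtract (−3)·D = −3x² − 21x − 21. Remainder: −7x − 3.

R = [-7, -3]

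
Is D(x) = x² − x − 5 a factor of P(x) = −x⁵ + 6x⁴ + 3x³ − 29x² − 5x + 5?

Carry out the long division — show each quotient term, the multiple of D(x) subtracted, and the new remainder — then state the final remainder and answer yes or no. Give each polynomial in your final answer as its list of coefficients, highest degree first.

R = [9, 0], so D(x) is not a factor of P(x). no

Step 1: lead(−x⁵ + 6x⁴ + 3x³ − 29x² − 5x + 5) ÷ lead(D) = −x⁵ ÷ x² = −x³. Subtract (−x³)·D = −x⁵ + x⁴ + 5x³. Remainder: 5x⁴ − 2x³ − 29x² − 5x + 5.
Step 2: lead(5x⁴ − 2x³ − 29x² − 5x + 5) ÷ lead(D) = 5x⁴ ÷ x² = 5x². Subtract (5x²)·D = 5x⁴ − 5x³ − 25x². Remainder: 3x³ − 4x² − 5x + 5.
Step 3: lead(3x³ − 4x² − 5x + 5) ÷ lead(D) = 3x³ ÷ x² = 3x. Subtract (3x)·D = 3x³ − 3x² − 15x. Remainder: −x² + 10x + 5.
Step 4: lead(−x² + 10x + 5) ÷ lead(D) = −x² ÷ x² = −1. Subtract (−1)·D = −x² + x + 5. Remainder: 9x.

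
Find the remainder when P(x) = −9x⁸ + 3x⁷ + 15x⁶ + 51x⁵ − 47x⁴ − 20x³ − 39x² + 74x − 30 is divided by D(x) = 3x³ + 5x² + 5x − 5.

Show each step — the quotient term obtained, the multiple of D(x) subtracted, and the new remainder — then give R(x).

R(x) = −9x² + 4x − 5

Step 1: lead(−9x⁸ + 3x⁷ + 15x⁶ + 51x⁵ − 47x⁴ − 20x³ − 39x² + 74x − 30) ÷ lead(D) = −9x⁸ ÷ 3x³ = −3x⁵. Subtract (−3x⁵)·D = −9x⁸ − 15x⁷ − 15x⁶ + 15x⁵. Remainder: 18x⁷ + 30x⁶ + 36x⁵ − 47x⁴ − 20x³ − 39x² + 74x − 30.
Step 2: lead(18x⁷ + 30x⁶ + 36x⁵ − 47x⁴ − 20x³ − 39x² + 74x − 30) ÷ lead(D) = 18x⁷ ÷ 3x³ = 6x⁴. Subtract (6x⁴)·D = 18x⁷ + 30x⁶ + 30x⁵ − 30x⁴. Remainder: 6x⁵ − 17x⁴ − 20x³ − 39x² + 74x − 30.
Step 3: lead(6x⁵ − 17x⁴ − 20x³ − 39x² + 74x − 30) ÷ lead(D) = 6x⁵ ÷ 3x³ = 2x². Subtract (2x²)·D = 6x⁵ + 10x⁴ + 10x³ − 10x². Remainder: −27x⁴ − 30x³ − 29x² + 74x − 30.
Step 4: lead(−27x⁴ − 30x³ − 29x² + 74x − 30) ÷ lead(D) = −27x⁴ ÷ 3x³ = −9x. Subtract (−9x)·D = −27x⁴ − 45x³ − 45x² + 45x. Remainder: 15x³ + 16x² + 29x − 30.
Step 5: lead(15x³ + 16x² + 29x − 30) ÷ lead(D) = 15x³ ÷ 3x³ = 5. Subtract (5)·D = 15x³ + 25x² + 25x − 25. Remainder: −9x² + 4x − 5.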